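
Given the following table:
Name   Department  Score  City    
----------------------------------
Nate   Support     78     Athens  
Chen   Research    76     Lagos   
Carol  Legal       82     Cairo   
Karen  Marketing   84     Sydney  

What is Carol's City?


Row 3: Carol
City = Cairo

ANSWER: Cairo


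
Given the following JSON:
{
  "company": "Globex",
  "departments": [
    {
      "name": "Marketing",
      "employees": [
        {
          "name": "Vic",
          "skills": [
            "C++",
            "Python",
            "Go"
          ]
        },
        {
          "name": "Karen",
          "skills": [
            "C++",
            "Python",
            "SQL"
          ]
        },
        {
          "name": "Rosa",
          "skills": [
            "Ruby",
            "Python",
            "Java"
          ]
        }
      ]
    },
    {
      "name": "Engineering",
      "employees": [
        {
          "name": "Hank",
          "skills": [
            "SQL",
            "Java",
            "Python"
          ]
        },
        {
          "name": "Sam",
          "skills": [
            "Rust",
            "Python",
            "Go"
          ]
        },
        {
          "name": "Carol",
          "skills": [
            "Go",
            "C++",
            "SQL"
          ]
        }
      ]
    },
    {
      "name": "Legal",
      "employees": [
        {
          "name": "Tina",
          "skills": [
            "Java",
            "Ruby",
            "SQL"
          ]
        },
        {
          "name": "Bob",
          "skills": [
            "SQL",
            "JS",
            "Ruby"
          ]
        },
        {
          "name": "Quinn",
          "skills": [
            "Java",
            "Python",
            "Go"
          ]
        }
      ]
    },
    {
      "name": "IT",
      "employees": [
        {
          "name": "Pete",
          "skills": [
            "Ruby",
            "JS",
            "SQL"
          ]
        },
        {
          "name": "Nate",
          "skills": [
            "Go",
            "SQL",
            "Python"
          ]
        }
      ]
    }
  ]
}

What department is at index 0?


Path: departments[0].name
Value: Marketing

ANSWER: Marketing


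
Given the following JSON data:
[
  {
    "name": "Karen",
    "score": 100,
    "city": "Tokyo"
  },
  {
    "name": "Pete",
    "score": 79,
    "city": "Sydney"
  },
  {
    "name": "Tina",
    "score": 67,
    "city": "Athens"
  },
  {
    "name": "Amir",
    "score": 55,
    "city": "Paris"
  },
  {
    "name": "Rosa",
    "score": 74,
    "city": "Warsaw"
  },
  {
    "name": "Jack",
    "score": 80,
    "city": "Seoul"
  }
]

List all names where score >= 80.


Filtering records where score >= 80:
  Karen (score=100) -> YES
  Pete (score=79) -> no
  Tina (score=67) -> no
  Amir (score=55) -> no
  Rosa (score=74) -> no
  Jack (score=80) -> YES


ANSWER: Karen, Jack


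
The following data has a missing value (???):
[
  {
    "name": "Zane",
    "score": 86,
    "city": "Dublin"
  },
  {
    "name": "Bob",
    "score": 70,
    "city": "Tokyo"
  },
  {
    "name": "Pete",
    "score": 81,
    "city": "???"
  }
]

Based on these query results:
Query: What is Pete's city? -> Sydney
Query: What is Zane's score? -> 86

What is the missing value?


The missing value is Pete's city
From query: Pete's city = Sydney

ANSWER: Sydney


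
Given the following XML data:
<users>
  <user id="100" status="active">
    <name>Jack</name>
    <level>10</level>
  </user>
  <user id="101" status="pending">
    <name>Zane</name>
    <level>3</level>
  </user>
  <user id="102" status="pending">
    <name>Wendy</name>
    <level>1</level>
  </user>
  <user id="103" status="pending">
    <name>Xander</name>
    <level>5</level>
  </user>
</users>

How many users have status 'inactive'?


Counting users with status='inactive':
Count: 0

ANSWER: 0


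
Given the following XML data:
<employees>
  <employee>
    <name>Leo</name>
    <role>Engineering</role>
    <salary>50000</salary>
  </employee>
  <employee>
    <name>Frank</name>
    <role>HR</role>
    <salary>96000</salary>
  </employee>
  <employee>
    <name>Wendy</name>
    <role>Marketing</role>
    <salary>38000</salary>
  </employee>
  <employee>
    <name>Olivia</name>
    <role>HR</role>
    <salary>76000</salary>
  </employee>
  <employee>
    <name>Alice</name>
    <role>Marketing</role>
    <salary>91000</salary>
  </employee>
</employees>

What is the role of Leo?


Searching for <employee> with <name>Leo</name>
Found at position 1
<role>Engineering</role>

ANSWER: Engineering


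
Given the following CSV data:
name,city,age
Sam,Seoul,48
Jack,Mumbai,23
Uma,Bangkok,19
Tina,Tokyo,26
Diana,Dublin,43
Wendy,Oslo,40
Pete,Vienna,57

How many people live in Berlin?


Scanning city column for 'Berlin':
Total matches: 0

ANSWER: 0


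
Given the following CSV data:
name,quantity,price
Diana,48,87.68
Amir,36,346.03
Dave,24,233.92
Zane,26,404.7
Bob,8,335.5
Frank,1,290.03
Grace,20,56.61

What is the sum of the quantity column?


Values in 'quantity' column:
  Row 1: 48
  Row 2: 36
  Row 3: 24
  Row 4: 26
  Row 5: 8
  Row 6: 1
  Row 7: 20
Sum = 48 + 36 + 24 + 26 + 8 + 1 + 20 = 163

ANSWER: 163


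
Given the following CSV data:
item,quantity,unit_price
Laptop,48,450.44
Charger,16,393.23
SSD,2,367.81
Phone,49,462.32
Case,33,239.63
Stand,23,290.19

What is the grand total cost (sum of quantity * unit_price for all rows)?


Computing row totals:
  Laptop: 48 * 450.44 = 21621.12
  Charger: 16 * 393.23 = 6291.68
  SSD: 2 * 367.81 = 735.62
  Phone: 49 * 462.32 = 22653.68
  Case: 33 * 239.63 = 7907.79
  Stand: 23 * 290.19 = 6674.37
Grand total = 21621.12 + 6291.68 + 735.62 + 22653.68 + 7907.79 + 6674.37 = 65884.26

ANSWER: 65884.26


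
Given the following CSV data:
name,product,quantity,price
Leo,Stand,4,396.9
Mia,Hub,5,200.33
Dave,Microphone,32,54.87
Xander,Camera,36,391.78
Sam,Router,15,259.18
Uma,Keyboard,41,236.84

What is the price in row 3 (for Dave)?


Row 3: Dave
Column 'price' = 54.87

ANSWER: 54.87


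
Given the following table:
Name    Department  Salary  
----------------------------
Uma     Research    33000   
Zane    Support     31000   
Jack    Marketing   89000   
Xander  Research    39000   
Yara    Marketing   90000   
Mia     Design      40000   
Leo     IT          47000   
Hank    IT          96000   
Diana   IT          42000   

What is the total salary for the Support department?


Support department members:
  Zane: 31000
Total = 31000 = 31000

ANSWER: 31000


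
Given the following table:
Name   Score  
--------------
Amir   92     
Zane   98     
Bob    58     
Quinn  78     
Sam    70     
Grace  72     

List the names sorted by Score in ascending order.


Sorting by Score (ascending):
  Bob: 58
  Sam: 70
  Grace: 72
  Quinn: 78
  Amir: 92
  Zane: 98


ANSWER: Bob, Sam, Grace, Quinn, Amir, Zane


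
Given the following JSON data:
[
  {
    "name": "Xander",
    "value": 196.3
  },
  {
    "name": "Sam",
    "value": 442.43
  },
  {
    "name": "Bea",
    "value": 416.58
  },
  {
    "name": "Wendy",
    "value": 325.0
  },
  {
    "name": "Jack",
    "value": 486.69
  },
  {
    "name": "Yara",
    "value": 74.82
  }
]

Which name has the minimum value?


Comparing values:
  Xander: 196.3
  Sam: 442.43
  Bea: 416.58
  Wendy: 325.0
  Jack: 486.69
  Yara: 74.82
Minimum: Yara (74.82)

ANSWER: Yara


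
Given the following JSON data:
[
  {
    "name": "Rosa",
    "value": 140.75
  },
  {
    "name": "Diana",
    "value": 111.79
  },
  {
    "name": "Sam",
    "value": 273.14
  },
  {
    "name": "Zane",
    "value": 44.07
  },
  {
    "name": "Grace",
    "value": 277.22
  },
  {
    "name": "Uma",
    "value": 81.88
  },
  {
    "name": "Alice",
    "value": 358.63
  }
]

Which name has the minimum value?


Comparing values:
  Rosa: 140.75
  Diana: 111.79
  Sam: 273.14
  Zane: 44.07
  Grace: 277.22
  Uma: 81.88
  Alice: 358.63
Minimum: Zane (44.07)

ANSWER: Zane


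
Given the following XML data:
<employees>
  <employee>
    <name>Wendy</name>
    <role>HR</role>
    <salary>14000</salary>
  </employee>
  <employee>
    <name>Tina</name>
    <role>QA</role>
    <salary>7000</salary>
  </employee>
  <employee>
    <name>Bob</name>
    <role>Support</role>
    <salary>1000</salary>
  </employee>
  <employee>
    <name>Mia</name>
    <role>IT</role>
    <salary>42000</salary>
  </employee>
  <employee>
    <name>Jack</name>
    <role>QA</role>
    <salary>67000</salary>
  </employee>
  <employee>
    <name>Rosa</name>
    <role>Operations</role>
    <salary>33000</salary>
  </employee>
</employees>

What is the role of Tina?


Searching for <employee> with <name>Tina</name>
Found at position 2
<role>QA</role>

ANSWER: QA


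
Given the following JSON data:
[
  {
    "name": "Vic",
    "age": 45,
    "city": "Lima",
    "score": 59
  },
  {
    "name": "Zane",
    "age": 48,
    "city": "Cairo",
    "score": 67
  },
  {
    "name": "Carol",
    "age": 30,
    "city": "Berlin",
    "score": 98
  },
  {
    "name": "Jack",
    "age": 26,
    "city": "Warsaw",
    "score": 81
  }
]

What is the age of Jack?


Looking up record where name = Jack
Record index: 3
Field 'age' = 26

ANSWER: 26


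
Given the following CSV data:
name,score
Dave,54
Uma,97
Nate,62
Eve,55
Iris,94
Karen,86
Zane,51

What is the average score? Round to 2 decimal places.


Scores: 54, 97, 62, 55, 94, 86, 51
Sum = 499
Count = 7
Average = 499 / 7 = 71.29

ANSWER: 71.29


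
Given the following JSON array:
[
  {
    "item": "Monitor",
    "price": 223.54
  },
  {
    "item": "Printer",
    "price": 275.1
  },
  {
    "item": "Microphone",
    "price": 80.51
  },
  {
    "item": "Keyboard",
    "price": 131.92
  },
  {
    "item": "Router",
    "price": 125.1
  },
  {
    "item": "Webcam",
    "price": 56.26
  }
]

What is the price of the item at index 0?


Array index 0 -> Monitor
price = 223.54

ANSWER: 223.54


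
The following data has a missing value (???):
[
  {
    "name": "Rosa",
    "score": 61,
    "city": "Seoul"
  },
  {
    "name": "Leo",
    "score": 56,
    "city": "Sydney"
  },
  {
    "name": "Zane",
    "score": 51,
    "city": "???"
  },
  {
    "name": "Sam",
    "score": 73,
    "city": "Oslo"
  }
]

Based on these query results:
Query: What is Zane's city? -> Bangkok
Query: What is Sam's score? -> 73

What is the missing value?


The missing value is Zane's city
From query: Zane's city = Bangkok

ANSWER: Bangkok


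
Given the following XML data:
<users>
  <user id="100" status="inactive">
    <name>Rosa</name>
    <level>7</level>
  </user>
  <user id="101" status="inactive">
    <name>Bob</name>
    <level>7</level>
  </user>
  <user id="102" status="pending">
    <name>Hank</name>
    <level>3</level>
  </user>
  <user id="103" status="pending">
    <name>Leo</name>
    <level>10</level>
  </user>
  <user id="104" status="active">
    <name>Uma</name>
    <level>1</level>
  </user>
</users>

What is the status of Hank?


Finding user with name = Hank
user id="102" status="pending"

ANSWER: pending


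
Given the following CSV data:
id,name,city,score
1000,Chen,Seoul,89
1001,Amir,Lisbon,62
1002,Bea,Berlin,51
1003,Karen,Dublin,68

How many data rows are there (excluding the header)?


Counting rows (excluding header):
Header: id,name,city,score
Data rows: 4

ANSWER: 4


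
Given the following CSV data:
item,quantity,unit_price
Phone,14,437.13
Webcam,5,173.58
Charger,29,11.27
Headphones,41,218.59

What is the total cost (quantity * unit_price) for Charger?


Row: Charger
quantity = 29
unit_price = 11.27
total = 29 * 11.27 = 326.83

ANSWER: 326.83


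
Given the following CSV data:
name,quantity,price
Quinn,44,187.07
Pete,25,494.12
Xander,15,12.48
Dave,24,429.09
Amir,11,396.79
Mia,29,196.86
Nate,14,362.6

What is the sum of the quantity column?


Values in 'quantity' column:
  Row 1: 44
  Row 2: 25
  Row 3: 15
  Row 4: 24
  Row 5: 11
  Row 6: 29
  Row 7: 14
Sum = 44 + 25 + 15 + 24 + 11 + 29 + 14 = 162

ANSWER: 162


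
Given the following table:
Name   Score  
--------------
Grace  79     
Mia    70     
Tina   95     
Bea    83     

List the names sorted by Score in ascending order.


Sorting by Score (ascending):
  Mia: 70
  Grace: 79
  Bea: 83
  Tina: 95


ANSWER: Mia, Grace, Bea, Tina


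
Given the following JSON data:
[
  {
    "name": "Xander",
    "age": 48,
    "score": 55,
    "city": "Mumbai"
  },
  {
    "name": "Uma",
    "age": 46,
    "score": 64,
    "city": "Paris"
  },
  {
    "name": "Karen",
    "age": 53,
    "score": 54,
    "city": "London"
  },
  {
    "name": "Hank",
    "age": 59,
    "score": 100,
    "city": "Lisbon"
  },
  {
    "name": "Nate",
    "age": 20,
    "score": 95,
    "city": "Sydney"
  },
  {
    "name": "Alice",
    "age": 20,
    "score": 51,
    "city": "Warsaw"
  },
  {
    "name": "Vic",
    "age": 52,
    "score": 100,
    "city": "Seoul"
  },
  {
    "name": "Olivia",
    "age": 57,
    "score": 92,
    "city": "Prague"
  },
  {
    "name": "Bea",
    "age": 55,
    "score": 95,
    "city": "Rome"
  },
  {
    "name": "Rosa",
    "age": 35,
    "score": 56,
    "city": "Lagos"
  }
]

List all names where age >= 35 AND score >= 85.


Checking both conditions:
  Xander (age=48, score=55) -> no
  Uma (age=46, score=64) -> no
  Karen (age=53, score=54) -> no
  Hank (age=59, score=100) -> YES
  Nate (age=20, score=95) -> no
  Alice (age=20, score=51) -> no
  Vic (age=52, score=100) -> YES
  Olivia (age=57, score=92) -> YES
  Bea (age=55, score=95) -> YES
  Rosa (age=35, score=56) -> no


ANSWER: Hank, Vic, Olivia, Bea


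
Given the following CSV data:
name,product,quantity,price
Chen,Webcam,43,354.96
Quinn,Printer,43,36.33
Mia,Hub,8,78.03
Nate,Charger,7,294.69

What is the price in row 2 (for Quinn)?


Row 2: Quinn
Column 'price' = 36.33

ANSWER: 36.33


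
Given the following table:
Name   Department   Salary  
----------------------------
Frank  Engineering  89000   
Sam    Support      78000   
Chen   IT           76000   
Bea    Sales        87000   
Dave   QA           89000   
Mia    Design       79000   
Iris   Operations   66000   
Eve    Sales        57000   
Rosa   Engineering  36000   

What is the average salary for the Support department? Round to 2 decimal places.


Support department members:
  Sam: 78000
Sum = 78000
Count = 1
Average = 78000 / 1 = 78000.00

ANSWER: 78000.00


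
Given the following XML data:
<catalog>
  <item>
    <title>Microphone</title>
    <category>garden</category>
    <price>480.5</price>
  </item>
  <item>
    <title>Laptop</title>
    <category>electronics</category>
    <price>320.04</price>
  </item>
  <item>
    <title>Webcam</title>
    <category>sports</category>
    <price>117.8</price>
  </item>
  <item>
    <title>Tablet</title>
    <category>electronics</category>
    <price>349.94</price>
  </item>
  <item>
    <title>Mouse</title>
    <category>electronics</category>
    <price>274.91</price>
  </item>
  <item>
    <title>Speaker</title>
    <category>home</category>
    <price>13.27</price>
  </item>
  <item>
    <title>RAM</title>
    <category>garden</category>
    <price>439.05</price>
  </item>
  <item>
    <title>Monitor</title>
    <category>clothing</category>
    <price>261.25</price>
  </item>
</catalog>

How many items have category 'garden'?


Scanning <item> elements for <category>garden</category>:
  Item 1: Microphone -> MATCH
  Item 7: RAM -> MATCH
Count: 2

ANSWER: 2


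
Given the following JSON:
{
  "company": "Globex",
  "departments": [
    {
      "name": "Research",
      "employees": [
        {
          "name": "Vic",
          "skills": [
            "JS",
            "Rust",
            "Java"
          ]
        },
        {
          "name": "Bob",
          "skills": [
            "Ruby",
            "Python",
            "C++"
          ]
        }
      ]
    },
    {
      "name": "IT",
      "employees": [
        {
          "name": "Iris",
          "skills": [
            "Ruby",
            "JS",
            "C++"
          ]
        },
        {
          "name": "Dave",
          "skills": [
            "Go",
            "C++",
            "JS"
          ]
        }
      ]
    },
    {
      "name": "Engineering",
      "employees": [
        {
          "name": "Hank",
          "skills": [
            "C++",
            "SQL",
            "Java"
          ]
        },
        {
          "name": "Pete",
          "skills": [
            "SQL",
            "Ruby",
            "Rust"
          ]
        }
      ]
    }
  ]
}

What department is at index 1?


Path: departments[1].name
Value: IT

ANSWER: IT


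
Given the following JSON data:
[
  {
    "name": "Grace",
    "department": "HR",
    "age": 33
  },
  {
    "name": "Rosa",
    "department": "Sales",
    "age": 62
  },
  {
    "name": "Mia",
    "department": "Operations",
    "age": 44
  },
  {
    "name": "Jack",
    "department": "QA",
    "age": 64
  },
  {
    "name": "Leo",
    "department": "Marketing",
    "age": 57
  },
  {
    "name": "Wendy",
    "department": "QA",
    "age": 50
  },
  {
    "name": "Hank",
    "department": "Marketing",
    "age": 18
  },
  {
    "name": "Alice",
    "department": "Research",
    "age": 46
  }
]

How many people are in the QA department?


Scanning records for department = QA
  Record 3: Jack
  Record 5: Wendy
Count: 2

ANSWER: 2


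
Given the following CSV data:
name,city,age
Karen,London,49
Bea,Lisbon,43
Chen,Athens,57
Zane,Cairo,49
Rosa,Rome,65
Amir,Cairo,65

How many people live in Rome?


Scanning city column for 'Rome':
  Row 5: Rosa -> MATCH
Total matches: 1

ANSWER: 1


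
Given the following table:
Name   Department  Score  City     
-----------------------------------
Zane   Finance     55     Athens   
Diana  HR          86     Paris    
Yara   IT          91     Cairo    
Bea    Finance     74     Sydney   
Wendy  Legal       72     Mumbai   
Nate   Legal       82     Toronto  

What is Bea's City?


Row 4: Bea
City = Sydney

ANSWER: Sydney


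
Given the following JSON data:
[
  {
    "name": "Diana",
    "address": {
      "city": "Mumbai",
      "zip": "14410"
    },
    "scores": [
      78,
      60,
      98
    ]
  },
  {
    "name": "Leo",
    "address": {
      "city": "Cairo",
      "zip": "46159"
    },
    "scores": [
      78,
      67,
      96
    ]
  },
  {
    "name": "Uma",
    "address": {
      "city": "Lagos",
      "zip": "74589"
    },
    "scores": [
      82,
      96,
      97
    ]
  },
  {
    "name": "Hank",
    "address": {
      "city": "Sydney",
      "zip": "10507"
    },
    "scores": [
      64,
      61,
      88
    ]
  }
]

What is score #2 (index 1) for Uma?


Path: records[2].scores[1]
Value: 96

ANSWER: 96


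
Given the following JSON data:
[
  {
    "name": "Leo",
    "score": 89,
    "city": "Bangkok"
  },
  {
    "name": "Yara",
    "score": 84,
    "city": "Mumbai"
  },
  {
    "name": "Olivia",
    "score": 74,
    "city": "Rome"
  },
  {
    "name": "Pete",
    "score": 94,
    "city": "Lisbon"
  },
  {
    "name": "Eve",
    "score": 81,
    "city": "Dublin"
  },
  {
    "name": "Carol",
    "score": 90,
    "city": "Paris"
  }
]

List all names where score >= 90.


Filtering records where score >= 90:
  Leo (score=89) -> no
  Yara (score=84) -> no
  Olivia (score=74) -> no
  Pete (score=94) -> YES
  Eve (score=81) -> no
  Carol (score=90) -> YES


ANSWER: Pete, Carol


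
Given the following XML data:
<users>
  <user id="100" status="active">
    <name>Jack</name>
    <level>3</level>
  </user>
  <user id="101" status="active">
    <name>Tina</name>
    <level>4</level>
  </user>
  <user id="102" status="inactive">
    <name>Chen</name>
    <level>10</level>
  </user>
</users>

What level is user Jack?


Finding user: Jack
<level>3</level>

ANSWER: 3


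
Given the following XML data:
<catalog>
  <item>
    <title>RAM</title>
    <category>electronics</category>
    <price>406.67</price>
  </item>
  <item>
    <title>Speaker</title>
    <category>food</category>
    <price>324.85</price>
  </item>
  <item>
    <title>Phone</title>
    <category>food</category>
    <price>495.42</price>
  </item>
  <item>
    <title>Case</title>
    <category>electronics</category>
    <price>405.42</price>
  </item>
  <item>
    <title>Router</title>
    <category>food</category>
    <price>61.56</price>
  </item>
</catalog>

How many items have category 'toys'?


Scanning <item> elements for <category>toys</category>:
Count: 0

ANSWER: 0


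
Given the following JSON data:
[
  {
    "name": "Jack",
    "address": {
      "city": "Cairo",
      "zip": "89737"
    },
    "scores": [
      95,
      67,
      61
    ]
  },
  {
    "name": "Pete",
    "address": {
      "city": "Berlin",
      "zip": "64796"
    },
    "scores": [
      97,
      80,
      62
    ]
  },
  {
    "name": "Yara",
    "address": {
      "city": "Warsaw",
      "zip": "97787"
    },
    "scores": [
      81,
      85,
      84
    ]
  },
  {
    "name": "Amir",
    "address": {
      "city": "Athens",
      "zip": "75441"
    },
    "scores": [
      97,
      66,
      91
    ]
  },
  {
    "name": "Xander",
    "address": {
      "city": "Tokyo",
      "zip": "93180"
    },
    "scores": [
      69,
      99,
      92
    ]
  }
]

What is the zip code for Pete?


Path: records[1].address.zip
Value: 64796

ANSWER: 64796


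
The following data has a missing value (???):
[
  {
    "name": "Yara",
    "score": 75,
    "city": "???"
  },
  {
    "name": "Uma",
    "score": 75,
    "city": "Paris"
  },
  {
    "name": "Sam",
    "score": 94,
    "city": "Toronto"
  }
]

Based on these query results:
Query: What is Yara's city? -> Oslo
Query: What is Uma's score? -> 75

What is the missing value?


The missing value is Yara's city
From query: Yara's city = Oslo

ANSWER: Oslo


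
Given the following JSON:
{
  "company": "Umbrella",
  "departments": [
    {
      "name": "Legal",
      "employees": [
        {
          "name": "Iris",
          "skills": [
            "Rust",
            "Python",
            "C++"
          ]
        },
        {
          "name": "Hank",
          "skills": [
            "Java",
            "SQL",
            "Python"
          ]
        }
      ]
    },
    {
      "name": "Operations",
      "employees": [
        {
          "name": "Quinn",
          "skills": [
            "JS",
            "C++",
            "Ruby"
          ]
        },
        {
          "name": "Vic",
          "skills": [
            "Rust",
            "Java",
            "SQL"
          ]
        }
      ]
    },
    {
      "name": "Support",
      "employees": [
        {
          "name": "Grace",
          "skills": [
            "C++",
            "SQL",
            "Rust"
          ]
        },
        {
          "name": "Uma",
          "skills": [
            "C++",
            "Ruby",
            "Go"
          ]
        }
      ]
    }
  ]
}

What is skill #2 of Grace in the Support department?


Path: departments[2].employees[0].skills[1]
Value: SQL

ANSWER: SQL


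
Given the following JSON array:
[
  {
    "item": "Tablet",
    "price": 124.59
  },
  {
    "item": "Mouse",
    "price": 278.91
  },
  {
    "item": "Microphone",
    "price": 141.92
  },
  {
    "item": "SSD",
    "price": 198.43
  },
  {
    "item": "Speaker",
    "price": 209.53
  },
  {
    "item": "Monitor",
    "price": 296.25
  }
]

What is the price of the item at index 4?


Array index 4 -> Speaker
price = 209.53

ANSWER: 209.53


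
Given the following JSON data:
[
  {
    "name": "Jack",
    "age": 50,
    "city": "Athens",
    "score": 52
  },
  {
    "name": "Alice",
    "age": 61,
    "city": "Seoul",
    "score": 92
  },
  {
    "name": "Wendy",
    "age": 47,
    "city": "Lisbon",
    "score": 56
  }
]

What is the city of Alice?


Looking up record where name = Alice
Record index: 1
Field 'city' = Seoul

ANSWER: Seoul


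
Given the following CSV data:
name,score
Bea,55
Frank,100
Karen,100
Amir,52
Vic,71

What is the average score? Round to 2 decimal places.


Scores: 55, 100, 100, 52, 71
Sum = 378
Count = 5
Average = 378 / 5 = 75.60

ANSWER: 75.60


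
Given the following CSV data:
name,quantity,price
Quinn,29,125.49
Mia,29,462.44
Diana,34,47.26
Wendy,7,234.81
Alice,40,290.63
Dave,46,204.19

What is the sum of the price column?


Values in 'price' column:
  Row 1: 125.49
  Row 2: 462.44
  Row 3: 47.26
  Row 4: 234.81
  Row 5: 290.63
  Row 6: 204.19
Sum = 125.49 + 462.44 + 47.26 + 234.81 + 290.63 + 204.19 = 1364.82

ANSWER: 1364.82


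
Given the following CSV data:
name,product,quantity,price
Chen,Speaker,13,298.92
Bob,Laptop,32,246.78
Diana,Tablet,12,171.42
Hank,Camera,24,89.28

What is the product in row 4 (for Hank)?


Row 4: Hank
Column 'product' = Camera

ANSWER: Camera


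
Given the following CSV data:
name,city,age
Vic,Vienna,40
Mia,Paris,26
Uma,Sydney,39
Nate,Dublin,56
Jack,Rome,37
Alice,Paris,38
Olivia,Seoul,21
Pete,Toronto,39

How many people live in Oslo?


Scanning city column for 'Oslo':
Total matches: 0

ANSWER: 0


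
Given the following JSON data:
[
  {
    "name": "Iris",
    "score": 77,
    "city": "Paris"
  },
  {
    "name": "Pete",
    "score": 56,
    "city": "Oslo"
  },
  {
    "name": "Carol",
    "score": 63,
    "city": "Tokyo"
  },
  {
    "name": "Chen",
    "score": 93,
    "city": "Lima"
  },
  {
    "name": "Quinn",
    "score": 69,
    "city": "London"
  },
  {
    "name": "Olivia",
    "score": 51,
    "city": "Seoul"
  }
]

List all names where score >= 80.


Filtering records where score >= 80:
  Iris (score=77) -> no
  Pete (score=56) -> no
  Carol (score=63) -> no
  Chen (score=93) -> YES
  Quinn (score=69) -> no
  Olivia (score=51) -> no


ANSWER: Chen


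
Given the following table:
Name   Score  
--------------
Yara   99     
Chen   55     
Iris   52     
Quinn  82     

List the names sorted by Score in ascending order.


Sorting by Score (ascending):
  Iris: 52
  Chen: 55
  Quinn: 82
  Yara: 99


ANSWER: Iris, Chen, Quinn, Yara


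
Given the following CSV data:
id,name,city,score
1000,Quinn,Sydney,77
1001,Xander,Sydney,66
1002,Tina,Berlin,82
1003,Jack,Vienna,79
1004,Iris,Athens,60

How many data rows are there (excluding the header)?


Counting rows (excluding header):
Header: id,name,city,score
Data rows: 5

ANSWER: 5


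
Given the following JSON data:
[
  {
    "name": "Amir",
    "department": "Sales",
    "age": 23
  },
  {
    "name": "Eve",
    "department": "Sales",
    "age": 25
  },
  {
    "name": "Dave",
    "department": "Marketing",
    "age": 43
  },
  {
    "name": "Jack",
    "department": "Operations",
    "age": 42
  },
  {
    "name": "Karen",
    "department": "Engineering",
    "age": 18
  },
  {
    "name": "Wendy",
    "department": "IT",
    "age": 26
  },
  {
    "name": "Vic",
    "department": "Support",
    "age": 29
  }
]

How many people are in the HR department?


Scanning records for department = HR
  No matches found
Count: 0

ANSWER: 0


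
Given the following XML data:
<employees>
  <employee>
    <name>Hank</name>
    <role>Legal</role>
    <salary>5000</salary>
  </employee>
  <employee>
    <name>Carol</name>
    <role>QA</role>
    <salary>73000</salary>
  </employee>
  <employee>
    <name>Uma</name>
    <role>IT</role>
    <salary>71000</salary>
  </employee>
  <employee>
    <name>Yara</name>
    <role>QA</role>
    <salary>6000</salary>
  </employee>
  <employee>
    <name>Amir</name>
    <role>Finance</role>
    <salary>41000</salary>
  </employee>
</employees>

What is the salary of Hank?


Searching for <employee> with <name>Hank</name>
Found at position 1
<salary>5000</salary>

ANSWER: 5000


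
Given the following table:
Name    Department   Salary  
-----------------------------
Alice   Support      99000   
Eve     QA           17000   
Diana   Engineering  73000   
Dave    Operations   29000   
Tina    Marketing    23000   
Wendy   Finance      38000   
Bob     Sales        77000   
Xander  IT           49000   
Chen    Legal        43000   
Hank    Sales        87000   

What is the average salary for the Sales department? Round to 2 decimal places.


Sales department members:
  Bob: 77000
  Hank: 87000
Sum = 164000
Count = 2
Average = 164000 / 2 = 82000.00

ANSWER: 82000.00


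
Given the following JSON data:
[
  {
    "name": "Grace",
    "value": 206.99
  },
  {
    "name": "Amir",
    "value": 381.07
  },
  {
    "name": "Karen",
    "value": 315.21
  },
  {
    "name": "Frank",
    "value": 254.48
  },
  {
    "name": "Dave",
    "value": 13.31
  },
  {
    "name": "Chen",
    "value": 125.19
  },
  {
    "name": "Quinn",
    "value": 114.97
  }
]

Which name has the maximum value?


Comparing values:
  Grace: 206.99
  Amir: 381.07
  Karen: 315.21
  Frank: 254.48
  Dave: 13.31
  Chen: 125.19
  Quinn: 114.97
Maximum: Amir (381.07)

ANSWER: Amir


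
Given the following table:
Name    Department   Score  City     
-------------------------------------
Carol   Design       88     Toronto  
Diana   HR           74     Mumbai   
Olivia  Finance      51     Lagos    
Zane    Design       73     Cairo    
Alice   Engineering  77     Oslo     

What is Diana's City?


Row 2: Diana
City = Mumbai

ANSWER: Mumbai


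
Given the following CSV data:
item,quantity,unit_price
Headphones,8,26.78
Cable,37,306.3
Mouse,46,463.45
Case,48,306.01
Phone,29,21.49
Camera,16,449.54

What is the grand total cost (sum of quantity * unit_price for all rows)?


Computing row totals:
  Headphones: 8 * 26.78 = 214.24
  Cable: 37 * 306.3 = 11333.1
  Mouse: 46 * 463.45 = 21318.7
  Case: 48 * 306.01 = 14688.48
  Phone: 29 * 21.49 = 623.21
  Camera: 16 * 449.54 = 7192.64
Grand total = 214.24 + 11333.1 + 21318.7 + 14688.48 + 623.21 + 7192.64 = 55370.37

ANSWER: 55370.37


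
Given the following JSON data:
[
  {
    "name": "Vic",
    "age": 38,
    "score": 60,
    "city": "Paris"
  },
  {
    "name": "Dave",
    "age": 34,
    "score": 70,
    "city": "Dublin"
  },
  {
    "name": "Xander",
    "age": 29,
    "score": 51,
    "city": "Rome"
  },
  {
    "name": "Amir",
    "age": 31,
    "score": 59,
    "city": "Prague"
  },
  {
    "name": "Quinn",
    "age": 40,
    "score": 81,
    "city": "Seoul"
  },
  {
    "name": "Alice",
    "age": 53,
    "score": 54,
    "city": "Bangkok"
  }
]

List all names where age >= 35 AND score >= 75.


Checking both conditions:
  Vic (age=38, score=60) -> no
  Dave (age=34, score=70) -> no
  Xander (age=29, score=51) -> no
  Amir (age=31, score=59) -> no
  Quinn (age=40, score=81) -> YES
  Alice (age=53, score=54) -> no


ANSWER: Quinn


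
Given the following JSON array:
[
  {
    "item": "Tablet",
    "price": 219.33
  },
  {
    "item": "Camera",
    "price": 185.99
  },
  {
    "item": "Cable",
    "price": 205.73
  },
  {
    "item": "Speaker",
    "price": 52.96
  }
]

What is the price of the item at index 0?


Array index 0 -> Tablet
price = 219.33

ANSWER: 219.33


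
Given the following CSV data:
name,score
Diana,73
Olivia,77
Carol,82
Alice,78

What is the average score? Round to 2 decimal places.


Scores: 73, 77, 82, 78
Sum = 310
Count = 4
Average = 310 / 4 = 77.50

ANSWER: 77.50


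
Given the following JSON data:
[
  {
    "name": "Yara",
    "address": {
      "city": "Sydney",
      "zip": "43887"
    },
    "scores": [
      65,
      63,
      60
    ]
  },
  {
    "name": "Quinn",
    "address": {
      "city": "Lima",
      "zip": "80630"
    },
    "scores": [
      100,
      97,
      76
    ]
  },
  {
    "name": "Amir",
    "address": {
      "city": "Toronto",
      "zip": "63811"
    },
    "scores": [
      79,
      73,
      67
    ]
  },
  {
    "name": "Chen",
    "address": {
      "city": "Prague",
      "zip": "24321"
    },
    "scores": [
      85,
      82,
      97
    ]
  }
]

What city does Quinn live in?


Path: records[1].address.city
Value: Lima

ANSWER: Lima


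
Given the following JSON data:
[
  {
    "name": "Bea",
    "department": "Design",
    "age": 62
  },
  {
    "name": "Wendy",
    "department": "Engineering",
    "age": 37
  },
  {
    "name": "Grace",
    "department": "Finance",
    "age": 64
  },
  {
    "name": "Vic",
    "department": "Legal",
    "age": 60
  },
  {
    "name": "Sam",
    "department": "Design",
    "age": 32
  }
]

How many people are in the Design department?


Scanning records for department = Design
  Record 0: Bea
  Record 4: Sam
Count: 2

ANSWER: 2


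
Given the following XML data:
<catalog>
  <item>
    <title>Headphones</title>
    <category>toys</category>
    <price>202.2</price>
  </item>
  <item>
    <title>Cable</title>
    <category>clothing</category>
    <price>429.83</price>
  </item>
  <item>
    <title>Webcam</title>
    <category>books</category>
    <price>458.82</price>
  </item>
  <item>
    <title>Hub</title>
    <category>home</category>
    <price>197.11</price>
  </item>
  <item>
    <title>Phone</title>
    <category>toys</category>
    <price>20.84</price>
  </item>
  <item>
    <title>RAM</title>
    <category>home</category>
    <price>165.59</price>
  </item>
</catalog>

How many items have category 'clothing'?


Scanning <item> elements for <category>clothing</category>:
  Item 2: Cable -> MATCH
Count: 1

ANSWER: 1


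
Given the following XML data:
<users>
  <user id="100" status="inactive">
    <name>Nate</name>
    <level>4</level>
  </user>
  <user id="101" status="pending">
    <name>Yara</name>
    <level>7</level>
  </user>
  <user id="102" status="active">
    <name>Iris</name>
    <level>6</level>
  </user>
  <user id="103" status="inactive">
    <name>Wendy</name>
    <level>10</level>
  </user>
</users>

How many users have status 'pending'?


Counting users with status='pending':
  Yara (id=101) -> MATCH
Count: 1

ANSWER: 1


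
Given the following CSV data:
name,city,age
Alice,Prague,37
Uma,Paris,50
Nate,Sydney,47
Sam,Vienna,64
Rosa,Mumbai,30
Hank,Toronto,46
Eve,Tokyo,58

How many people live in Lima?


Scanning city column for 'Lima':
Total matches: 0

ANSWER: 0


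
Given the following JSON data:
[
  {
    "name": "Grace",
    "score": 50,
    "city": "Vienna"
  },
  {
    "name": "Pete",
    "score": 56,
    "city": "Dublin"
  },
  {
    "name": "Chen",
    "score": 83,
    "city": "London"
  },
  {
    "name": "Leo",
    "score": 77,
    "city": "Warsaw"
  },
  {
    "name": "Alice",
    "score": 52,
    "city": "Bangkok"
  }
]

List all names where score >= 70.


Filtering records where score >= 70:
  Grace (score=50) -> no
  Pete (score=56) -> no
  Chen (score=83) -> YES
  Leo (score=77) -> YES
  Alice (score=52) -> no


ANSWER: Chen, Leo


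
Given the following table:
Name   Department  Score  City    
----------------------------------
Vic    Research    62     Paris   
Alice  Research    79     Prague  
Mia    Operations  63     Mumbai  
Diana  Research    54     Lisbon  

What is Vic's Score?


Row 1: Vic
Score = 62

ANSWER: 62


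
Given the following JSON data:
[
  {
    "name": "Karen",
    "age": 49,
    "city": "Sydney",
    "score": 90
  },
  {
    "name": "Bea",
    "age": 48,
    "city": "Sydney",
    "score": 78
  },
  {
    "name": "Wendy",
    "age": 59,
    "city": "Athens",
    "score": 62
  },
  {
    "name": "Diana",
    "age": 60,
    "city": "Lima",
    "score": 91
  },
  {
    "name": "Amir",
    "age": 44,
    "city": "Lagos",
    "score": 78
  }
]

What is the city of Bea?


Looking up record where name = Bea
Record index: 1
Field 'city' = Sydney

ANSWER: Sydney


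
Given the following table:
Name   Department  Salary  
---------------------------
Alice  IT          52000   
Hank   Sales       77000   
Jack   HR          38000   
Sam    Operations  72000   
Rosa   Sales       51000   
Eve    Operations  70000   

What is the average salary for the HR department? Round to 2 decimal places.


HR department members:
  Jack: 38000
Sum = 38000
Count = 1
Average = 38000 / 1 = 38000.00

ANSWER: 38000.00


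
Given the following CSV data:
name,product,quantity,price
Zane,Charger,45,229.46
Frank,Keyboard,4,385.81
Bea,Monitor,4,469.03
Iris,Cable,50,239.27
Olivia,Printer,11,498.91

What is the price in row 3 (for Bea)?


Row 3: Bea
Column 'price' = 469.03

ANSWER: 469.03


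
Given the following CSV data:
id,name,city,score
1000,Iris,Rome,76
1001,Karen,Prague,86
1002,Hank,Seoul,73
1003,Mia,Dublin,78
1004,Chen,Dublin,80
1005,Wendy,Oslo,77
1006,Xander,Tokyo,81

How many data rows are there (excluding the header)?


Counting rows (excluding header):
Header: id,name,city,score
Data rows: 7

ANSWER: 7


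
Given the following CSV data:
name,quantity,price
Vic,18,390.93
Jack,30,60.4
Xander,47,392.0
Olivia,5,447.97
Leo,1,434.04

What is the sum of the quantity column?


Values in 'quantity' column:
  Row 1: 18
  Row 2: 30
  Row 3: 47
  Row 4: 5
  Row 5: 1
Sum = 18 + 30 + 47 + 5 + 1 = 101

ANSWER: 101


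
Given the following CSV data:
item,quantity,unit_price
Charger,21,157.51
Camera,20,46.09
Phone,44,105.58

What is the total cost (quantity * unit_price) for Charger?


Row: Charger
quantity = 21
unit_price = 157.51
total = 21 * 157.51 = 3307.71

ANSWER: 3307.71


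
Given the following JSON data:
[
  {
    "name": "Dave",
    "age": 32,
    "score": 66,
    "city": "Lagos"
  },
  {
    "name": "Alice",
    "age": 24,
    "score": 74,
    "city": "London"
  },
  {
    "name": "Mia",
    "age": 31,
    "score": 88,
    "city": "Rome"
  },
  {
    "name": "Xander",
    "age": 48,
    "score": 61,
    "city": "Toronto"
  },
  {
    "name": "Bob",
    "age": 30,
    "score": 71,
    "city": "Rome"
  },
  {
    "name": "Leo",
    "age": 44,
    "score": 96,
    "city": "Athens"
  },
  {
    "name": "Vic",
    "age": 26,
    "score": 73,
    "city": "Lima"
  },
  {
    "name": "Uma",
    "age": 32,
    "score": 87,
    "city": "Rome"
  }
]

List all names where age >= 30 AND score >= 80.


Checking both conditions:
  Dave (age=32, score=66) -> no
  Alice (age=24, score=74) -> no
  Mia (age=31, score=88) -> YES
  Xander (age=48, score=61) -> no
  Bob (age=30, score=71) -> no
  Leo (age=44, score=96) -> YES
  Vic (age=26, score=73) -> no
  Uma (age=32, score=87) -> YES


ANSWER: Mia, Leo, Uma


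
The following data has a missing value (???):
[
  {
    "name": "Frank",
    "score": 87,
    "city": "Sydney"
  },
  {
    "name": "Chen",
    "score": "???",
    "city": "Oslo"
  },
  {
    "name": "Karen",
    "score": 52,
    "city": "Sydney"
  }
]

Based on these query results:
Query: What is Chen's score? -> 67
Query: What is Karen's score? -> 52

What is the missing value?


The missing value is Chen's score
From query: Chen's score = 67

ANSWER: 67


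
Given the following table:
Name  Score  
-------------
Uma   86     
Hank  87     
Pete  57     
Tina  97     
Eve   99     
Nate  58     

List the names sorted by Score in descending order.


Sorting by Score (descending):
  Eve: 99
  Tina: 97
  Hank: 87
  Uma: 86
  Nate: 58
  Pete: 57


ANSWER: Eve, Tina, Hank, Uma, Nate, Pete


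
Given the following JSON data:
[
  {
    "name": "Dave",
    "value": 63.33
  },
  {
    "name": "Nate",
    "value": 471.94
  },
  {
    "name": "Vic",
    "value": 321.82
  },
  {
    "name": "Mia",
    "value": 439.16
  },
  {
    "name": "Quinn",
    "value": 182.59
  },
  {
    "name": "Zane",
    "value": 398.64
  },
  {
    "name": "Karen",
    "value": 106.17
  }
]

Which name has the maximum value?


Comparing values:
  Dave: 63.33
  Nate: 471.94
  Vic: 321.82
  Mia: 439.16
  Quinn: 182.59
  Zane: 398.64
  Karen: 106.17
Maximum: Nate (471.94)

ANSWER: Nate


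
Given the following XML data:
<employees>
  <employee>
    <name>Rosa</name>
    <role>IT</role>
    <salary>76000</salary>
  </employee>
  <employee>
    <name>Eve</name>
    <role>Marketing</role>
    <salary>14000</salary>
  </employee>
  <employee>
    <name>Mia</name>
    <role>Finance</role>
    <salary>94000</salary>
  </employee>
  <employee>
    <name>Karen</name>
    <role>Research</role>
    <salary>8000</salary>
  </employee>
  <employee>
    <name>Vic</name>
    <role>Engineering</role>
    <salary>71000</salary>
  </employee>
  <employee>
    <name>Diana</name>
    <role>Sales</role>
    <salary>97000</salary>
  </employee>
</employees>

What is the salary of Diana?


Searching for <employee> with <name>Diana</name>
Found at position 6
<salary>97000</salary>

ANSWER: 97000
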